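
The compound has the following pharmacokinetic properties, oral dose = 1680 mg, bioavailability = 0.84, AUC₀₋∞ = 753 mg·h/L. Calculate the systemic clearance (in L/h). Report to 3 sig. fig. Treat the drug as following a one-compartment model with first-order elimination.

CL = F·Dose / AUC = 0.84 × 1680 / 753 = 1.874 L/h

1.87 L/h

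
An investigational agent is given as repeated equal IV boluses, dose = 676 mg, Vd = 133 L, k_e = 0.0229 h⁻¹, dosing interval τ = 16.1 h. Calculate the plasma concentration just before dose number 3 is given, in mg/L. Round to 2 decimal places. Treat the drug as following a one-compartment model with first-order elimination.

C₀ per dose = Dose / Vd = 676 / 133 = 5.083 mg/L
Fraction remaining after one interval: r = e^(−kτ) = e^(−0.02290 × 16.1) = 0.6916
Before dose 3, 2 doses have been given (aged 1τ, 2τ).
C_trough = C₀ × (r + r²) = 5.083 × (0.6916 + 0.4783) = 5.947 mg/L

5.95 mg/L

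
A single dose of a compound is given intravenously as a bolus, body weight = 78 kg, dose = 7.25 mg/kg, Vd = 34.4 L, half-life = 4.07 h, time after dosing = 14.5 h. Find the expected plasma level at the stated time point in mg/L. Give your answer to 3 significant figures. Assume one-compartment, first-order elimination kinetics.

Total dose = 7.25 × 78 = 565.5 mg
C₀ = Dose / Vd = 565.5 / 34.4 = 16.44 mg/L
k = ln2 / t½ = 0.693147 / 4.07 = 0.1703 h⁻¹
C = C₀ · e^(−k·t) = 16.44 × e^(−0.1703 × 14.5)
  = 16.44 × 0.08464 = 1.391 mg/L

1.39 mg/L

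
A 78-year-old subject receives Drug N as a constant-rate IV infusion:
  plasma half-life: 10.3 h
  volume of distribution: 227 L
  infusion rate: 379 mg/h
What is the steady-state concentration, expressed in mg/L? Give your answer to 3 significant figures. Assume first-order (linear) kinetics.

24.8 mg/L

k = ln2 / t½ = 0.693147 / 10.3 = 0.06730 h⁻¹
CL = k × Vd = 0.06730 × 227 = 15.28 L/h
At steady state Css = R₀ / CL = 379 / 15.28 = 24.80 mg/L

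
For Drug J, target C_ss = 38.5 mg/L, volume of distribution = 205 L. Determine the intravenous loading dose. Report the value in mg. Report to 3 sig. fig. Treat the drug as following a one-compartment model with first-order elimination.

LD = Css × Vd = 38.5 × 205 = 7893 mg

7890 mg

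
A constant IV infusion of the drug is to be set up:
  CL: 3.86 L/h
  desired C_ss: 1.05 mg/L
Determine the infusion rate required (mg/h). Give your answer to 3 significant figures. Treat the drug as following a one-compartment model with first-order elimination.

At steady state, infusion rate R₀ = Css × CL = 1.05 × 3.860 = 4.053 mg/h

4.05 mg/h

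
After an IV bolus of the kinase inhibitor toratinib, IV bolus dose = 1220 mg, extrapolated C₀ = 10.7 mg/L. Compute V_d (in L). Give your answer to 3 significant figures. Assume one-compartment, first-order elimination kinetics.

Vd = Dose / C₀ = 1220 / 10.7 = 114.0 L

114 L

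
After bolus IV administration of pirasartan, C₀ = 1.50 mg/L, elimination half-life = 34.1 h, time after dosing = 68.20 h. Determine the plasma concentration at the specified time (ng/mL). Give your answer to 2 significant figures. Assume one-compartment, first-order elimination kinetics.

380 ng/mL

k = ln2 / t½ = 0.693147 / 34.1 = 0.02033 h⁻¹
t / t½ = 68.20 / 34.1 = 2 half-lives
C = C₀ × (1/2)^2 = 1.500 × 0.2500 = 0.3750 mg/L
Convert: 0.3750 mg/L × 1000 = 375.0 ng/mL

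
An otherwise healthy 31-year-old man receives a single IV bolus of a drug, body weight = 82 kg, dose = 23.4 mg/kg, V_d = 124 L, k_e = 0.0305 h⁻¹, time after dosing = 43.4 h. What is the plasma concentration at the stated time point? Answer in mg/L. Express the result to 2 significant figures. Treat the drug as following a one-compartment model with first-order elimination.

4.1 mg/L

Total dose = 23.4 × 82 = 1919 mg
C₀ = Dose / Vd = 1919 / 124 = 15.48 mg/L
C = C₀ · e^(−k·t) = 15.48 × e^(−0.03050 × 43.4)
  = 15.48 × 0.2661 = 4.119 mg/L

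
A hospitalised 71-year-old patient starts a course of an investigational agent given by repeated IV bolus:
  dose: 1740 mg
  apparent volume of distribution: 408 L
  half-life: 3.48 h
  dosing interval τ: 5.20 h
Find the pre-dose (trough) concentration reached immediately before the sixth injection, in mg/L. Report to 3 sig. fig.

C₀ per dose = Dose / Vd = 1740 / 408 = 4.265 mg/L
k = ln2 / t½ = 0.693147 / 3.48 = 0.1992 h⁻¹
Fraction remaining after one interval: r = e^(−kτ) = e^(−0.1992 × 5.20) = 0.3549
Before dose 6, 5 doses have been given (aged 1τ, 2τ, 3τ, 4τ, 5τ).
C_trough = C₀ × (r + r² + … + r^5) = C₀ × r(1−r^5)/(1−r)
        = 4.265 × 0.3549 × (1 − 0.005630) / (1 − 0.3549) = 2.333 mg/L

2.33 mg/L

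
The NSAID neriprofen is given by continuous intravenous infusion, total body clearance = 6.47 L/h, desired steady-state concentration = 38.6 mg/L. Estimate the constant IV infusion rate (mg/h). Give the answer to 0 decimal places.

250 mg/h

At steady state, infusion rate R₀ = Css × CL = 38.6 × 6.470 = 249.7 mg/h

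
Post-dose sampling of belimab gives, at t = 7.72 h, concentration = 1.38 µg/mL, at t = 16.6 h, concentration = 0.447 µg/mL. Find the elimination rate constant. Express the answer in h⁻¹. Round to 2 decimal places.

0.13 h⁻¹

k = ln(C₁/C₂) / (t₂ − t₁) = ln(1.38/0.447) / (16.6 − 7.72)
  = 1.127 / 8.880 = 0.1269 h⁻¹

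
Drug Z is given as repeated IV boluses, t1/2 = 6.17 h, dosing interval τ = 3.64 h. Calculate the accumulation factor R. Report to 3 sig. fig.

k = ln2 / t½ = 0.693147 / 6.17 = 0.1123 h⁻¹
e^(−kτ) = e^(−0.1123 × 3.64) = 0.6645
Accumulation ratio R = 1 / (1 − e^(−kτ)) = 1 / (1 − 0.6645) = 2.981

2.98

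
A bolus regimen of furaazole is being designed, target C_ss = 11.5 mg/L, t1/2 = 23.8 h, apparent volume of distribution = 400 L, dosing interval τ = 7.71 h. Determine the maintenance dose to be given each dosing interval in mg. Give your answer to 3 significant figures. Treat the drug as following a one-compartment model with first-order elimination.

1030 mg

k = ln2 / t½ = 0.693147 / 23.8 = 0.02912 h⁻¹
CL = k × Vd = 0.02912 × 400 = 11.65 L/h
At steady state, Dose/τ = Css × CL.
Dose = Css × CL × τ = 11.5 × 11.65 × 7.71 = 1033 mg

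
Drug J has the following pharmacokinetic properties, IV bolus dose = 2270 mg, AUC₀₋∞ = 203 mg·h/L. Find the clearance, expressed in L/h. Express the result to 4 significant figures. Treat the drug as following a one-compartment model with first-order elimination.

11.18 L/h

CL = Dose / AUC = 2270 / 203 = 11.18 L/h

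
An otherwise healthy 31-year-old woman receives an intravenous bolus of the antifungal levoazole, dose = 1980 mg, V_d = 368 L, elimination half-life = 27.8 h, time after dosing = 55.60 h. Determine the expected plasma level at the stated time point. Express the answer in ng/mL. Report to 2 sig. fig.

1300 ng/mL

C₀ = Dose / Vd = 1980 / 368 = 5.380 mg/L
k = ln2 / t½ = 0.693147 / 27.8 = 0.02493 h⁻¹
t / t½ = 55.60 / 27.8 = 2 half-lives
C = C₀ × (1/2)^2 = 5.380 × 0.2500 = 1.345 mg/L
Convert: 1.345 mg/L × 1000 = 1345 ng/mL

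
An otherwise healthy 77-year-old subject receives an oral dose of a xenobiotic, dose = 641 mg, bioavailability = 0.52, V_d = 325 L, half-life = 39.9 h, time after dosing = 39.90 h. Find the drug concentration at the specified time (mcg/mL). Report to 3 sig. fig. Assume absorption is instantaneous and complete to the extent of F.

Amount reaching circulation = F × Dose = 0.52 × 641.0 = 333.3 mg
C₀ = F·Dose / Vd = 333.3 / 325 = 1.026 mg/L
k = ln2 / t½ = 0.693147 / 39.9 = 0.01737 h⁻¹
t / t½ = 39.90 / 39.9 = 1 half-lives
C = C₀ × (1/2)^1 = 1.026 × 0.5000 = 0.5130 mg/L
(0.5130 mg/L = 0.5130 mcg/mL)

0.513 mcg/mL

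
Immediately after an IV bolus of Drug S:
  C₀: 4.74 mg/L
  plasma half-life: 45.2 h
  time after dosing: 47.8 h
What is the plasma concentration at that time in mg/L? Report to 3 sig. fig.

2.28 mg/L

k = ln2 / t½ = 0.693147 / 45.2 = 0.01534 h⁻¹
C = C₀ · e^(−k·t) = 4.740 × e^(−0.01534 × 47.8)
  = 4.740 × 0.4803 = 2.277 mg/L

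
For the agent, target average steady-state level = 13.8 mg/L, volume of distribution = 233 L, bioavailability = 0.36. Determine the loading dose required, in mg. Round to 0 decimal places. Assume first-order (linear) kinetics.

8932 mg

LD = Css × Vd / F = 13.8 × 233 / 0.36 = 8932 mg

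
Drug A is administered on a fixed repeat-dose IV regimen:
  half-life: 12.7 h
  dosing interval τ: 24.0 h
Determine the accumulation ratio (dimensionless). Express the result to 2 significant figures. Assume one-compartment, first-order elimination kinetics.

1.4

k = ln2 / t½ = 0.693147 / 12.7 = 0.05458 h⁻¹
e^(−kτ) = e^(−0.05458 × 24.0) = 0.2698
Accumulation ratio R = 1 / (1 − e^(−kτ)) = 1 / (1 − 0.2698) = 1.369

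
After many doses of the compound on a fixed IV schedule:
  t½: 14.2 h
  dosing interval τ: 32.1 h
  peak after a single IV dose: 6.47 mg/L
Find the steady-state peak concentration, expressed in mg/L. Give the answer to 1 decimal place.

k = ln2 / t½ = 0.693147 / 14.2 = 0.04881 h⁻¹
e^(−kτ) = e^(−0.04881 × 32.1) = 0.2087
Accumulation ratio R = 1 / (1 − e^(−kτ)) = 1 / (1 − 0.2087) = 1.264
Steady-state peak = C₀ × R = 6.47 × 1.264 = 8.178 mg/L

8.2 mg/L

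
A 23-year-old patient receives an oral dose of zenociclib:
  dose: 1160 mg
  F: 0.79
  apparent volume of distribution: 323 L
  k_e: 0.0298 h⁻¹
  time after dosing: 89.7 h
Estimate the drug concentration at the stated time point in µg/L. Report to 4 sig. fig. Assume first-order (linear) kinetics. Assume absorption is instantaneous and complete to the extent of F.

Amount reaching circulation = F × Dose = 0.79 × 1160 = 916.4 mg
C₀ = F·Dose / Vd = 916.4 / 323 = 2.837 mg/L
C = C₀ · e^(−k·t) = 2.837 × e^(−0.02980 × 89.7)
  = 2.837 × 0.06904 = 0.1959 mg/L
Convert: 0.1959 mg/L × 1000 = 195.9 µg/L

195.9 µg/L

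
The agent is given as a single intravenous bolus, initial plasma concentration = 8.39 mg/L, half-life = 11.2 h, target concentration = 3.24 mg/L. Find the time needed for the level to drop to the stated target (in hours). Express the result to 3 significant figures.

15.4 h

k = ln2 / t½ = 0.693147 / 11.2 = 0.06189 h⁻¹
t = ln(C₀ / C) / k = ln(8.390 / 3.24) / 0.06189
  = ln(2.590) / 0.06189 = 0.9517 / 0.06189 = 15.38 h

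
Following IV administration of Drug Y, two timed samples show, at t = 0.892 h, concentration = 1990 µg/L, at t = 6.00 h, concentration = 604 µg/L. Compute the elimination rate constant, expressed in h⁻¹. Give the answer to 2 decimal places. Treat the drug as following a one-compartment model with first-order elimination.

k = ln(C₁/C₂) / (t₂ − t₁) = ln(1990/604) / (6.00 − 0.892)
  = 1.192 / 5.108 = 0.2334 h⁻¹

0.23 h⁻¹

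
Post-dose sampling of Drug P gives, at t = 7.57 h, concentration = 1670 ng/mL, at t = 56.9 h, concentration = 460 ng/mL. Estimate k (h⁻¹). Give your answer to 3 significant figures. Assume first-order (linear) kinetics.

k = ln(C₁/C₂) / (t₂ − t₁) = ln(1670/460) / (56.9 − 7.57)
  = 1.289 / 49.33 = 0.02613 h⁻¹

0.0261 h⁻¹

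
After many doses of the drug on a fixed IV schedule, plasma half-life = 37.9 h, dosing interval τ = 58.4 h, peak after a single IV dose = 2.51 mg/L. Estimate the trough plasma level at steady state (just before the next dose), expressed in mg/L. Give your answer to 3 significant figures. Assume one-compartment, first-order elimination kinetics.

1.31 mg/L

k = ln2 / t½ = 0.693147 / 37.9 = 0.01829 h⁻¹
e^(−kτ) = e^(−0.01829 × 58.4) = 0.3436
Accumulation ratio R = 1 / (1 − e^(−kτ)) = 1 / (1 − 0.3436) = 1.523
Steady-state trough = C₀ × R × e^(−kτ) = 2.51 × 1.523 × 0.3436 = 1.313 mg/L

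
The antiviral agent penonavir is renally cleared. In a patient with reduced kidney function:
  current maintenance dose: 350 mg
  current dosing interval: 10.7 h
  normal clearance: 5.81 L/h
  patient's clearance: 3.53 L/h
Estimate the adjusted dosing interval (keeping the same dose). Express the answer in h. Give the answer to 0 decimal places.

To keep the same average steady-state level, dosing rate must scale with clearance.
CL ratio = 3.53 / 5.81 = 0.6076
New interval (same dose) = 10.7 / 0.6076 = 17.61 h

18 h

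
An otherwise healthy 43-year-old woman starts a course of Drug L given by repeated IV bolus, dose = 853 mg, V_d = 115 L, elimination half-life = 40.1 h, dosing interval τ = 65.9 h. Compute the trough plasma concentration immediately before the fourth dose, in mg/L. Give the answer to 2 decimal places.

C₀ per dose = Dose / Vd = 853 / 115 = 7.417 mg/L
k = ln2 / t½ = 0.693147 / 40.1 = 0.01729 h⁻¹
Fraction remaining after one interval: r = e^(−kτ) = e^(−0.01729 × 65.9) = 0.3200
Before dose 4, 3 doses have been given (aged 1τ, 2τ, 3τ).
C_trough = C₀ × (r + r² + … + r^3) = C₀ × r(1−r^3)/(1−r)
        = 7.417 × 0.3200 × (1 − 0.03277) / (1 − 0.3200) = 3.376 mg/L

3.38 mg/L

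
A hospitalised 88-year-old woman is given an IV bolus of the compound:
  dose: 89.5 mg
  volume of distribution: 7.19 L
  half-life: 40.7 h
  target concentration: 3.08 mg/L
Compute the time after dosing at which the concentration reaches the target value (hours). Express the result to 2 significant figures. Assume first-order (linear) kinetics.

C₀ = Dose / Vd = 89.50 / 7.19 = 12.45 mg/L
k = ln2 / t½ = 0.693147 / 40.7 = 0.01703 h⁻¹
t = ln(C₀ / C) / k = ln(12.45 / 3.08) / 0.01703
  = ln(4.042) / 0.01703 = 1.397 / 0.01703 = 82.03 h

82 h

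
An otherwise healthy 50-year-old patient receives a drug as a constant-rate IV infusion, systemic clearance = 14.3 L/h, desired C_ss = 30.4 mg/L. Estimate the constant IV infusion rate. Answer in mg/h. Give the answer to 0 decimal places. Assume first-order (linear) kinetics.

At steady state, infusion rate R₀ = Css × CL = 30.4 × 14.30 = 434.7 mg/h

435 mg/h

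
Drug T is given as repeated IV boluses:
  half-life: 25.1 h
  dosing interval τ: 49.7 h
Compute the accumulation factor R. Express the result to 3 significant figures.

k = ln2 / t½ = 0.693147 / 25.1 = 0.02762 h⁻¹
e^(−kτ) = e^(−0.02762 × 49.7) = 0.2534
Accumulation ratio R = 1 / (1 − e^(−kτ)) = 1 / (1 − 0.2534) = 1.339

1.34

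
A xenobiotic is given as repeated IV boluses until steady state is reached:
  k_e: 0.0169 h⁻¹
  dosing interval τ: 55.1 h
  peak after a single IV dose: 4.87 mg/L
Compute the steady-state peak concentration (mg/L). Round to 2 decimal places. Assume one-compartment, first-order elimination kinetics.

8.04 mg/L

e^(−kτ) = e^(−0.01690 × 55.1) = 0.3941
Accumulation ratio R = 1 / (1 − e^(−kτ)) = 1 / (1 − 0.3941) = 1.650
Steady-state peak = C₀ × R = 4.87 × 1.650 = 8.036 mg/L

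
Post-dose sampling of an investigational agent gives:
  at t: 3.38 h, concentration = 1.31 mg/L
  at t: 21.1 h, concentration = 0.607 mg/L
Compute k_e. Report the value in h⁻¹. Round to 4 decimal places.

k = ln(C₁/C₂) / (t₂ − t₁) = ln(1.31/0.607) / (21.1 − 3.38)
  = 0.7693 / 17.72 = 0.04341 h⁻¹

0.0434 h⁻¹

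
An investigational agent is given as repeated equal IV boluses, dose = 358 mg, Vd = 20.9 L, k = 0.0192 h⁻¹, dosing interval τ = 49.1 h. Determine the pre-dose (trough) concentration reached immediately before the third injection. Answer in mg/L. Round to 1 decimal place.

C₀ per dose = Dose / Vd = 358 / 20.9 = 17.13 mg/L
Fraction remaining after one interval: r = e^(−kτ) = e^(−0.01920 × 49.1) = 0.3896
Before dose 3, 2 doses have been given (aged 1τ, 2τ).
C_trough = C₀ × (r + r²) = 17.13 × (0.3896 + 0.1518) = 9.274 mg/L

9.3 mg/L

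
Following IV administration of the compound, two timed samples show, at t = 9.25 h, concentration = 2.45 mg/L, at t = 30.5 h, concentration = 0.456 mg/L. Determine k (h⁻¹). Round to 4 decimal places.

0.0791 h⁻¹

k = ln(C₁/C₂) / (t₂ − t₁) = ln(2.45/0.456) / (30.5 − 9.25)
  = 1.681 / 21.25 = 0.07911 h⁻¹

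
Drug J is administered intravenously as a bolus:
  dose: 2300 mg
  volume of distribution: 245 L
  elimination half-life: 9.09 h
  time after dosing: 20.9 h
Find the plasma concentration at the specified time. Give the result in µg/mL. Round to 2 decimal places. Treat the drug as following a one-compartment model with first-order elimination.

C₀ = Dose / Vd = 2300 / 245 = 9.388 mg/L
k = ln2 / t½ = 0.693147 / 9.09 = 0.07625 h⁻¹
C = C₀ · e^(−k·t) = 9.388 × e^(−0.07625 × 20.9)
  = 9.388 × 0.2032 = 1.908 mg/L
(1.908 mg/L = 1.908 µg/mL)

1.91 µg/mL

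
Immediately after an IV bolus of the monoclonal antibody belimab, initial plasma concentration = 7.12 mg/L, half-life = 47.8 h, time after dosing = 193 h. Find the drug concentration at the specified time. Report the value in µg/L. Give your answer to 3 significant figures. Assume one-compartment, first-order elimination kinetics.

434 µg/L

k = ln2 / t½ = 0.693147 / 47.8 = 0.01450 h⁻¹
C = C₀ · e^(−k·t) = 7.120 × e^(−0.01450 × 193)
  = 7.120 × 0.06090 = 0.4336 mg/L
Convert: 0.4336 mg/L × 1000 = 433.6 µg/L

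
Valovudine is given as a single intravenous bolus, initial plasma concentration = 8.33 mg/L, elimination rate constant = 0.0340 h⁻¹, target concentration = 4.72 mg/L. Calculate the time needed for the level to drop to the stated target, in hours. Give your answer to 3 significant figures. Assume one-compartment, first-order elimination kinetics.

t = ln(C₀ / C) / k = ln(8.330 / 4.72) / 0.03400
  = ln(1.765) / 0.03400 = 0.5682 / 0.03400 = 16.71 h

16.7 h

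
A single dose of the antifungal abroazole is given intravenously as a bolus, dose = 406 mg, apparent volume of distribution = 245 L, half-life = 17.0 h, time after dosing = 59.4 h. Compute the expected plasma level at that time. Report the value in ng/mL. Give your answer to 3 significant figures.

147 ng/mL

C₀ = Dose / Vd = 406.0 / 245 = 1.657 mg/L
k = ln2 / t½ = 0.693147 / 17.0 = 0.04077 h⁻¹
C = C₀ · e^(−k·t) = 1.657 × e^(−0.04077 × 59.4)
  = 1.657 × 0.08877 = 0.1471 mg/L
Convert: 0.1471 mg/L × 1000 = 147.1 ng/mL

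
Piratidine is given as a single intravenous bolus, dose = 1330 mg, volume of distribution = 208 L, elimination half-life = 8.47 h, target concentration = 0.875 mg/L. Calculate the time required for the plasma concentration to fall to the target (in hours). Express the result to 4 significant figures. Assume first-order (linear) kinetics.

24.30 h

C₀ = Dose / Vd = 1330 / 208 = 6.394 mg/L
k = ln2 / t½ = 0.693147 / 8.47 = 0.08184 h⁻¹
t = ln(C₀ / C) / k = ln(6.394 / 0.875) / 0.08184
  = ln(7.307) / 0.08184 = 1.989 / 0.08184 = 24.30 h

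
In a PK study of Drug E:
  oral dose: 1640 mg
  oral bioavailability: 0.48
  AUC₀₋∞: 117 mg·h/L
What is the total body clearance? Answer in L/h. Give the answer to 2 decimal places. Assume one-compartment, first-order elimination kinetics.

6.73 L/h

CL = F·Dose / AUC = 0.48 × 1640 / 117 = 6.728 L/h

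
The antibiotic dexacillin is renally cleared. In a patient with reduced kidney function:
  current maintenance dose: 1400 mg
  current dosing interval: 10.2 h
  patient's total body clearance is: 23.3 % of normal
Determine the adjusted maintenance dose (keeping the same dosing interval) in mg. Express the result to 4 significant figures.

326.2 mg

To keep the same average steady-state level, dosing rate must scale with clearance.
CL ratio = 23.3 / 100 = 0.2330
New dose (same interval) = 1400 × 0.2330 = 326.2 mg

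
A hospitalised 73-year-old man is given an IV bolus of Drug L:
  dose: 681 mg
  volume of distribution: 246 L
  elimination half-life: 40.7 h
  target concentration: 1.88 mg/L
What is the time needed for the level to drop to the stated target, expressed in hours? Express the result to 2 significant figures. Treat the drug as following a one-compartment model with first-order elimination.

23 h

C₀ = Dose / Vd = 681.0 / 246 = 2.768 mg/L
k = ln2 / t½ = 0.693147 / 40.7 = 0.01703 h⁻¹
t = ln(C₀ / C) / k = ln(2.768 / 1.88) / 0.01703
  = ln(1.472) / 0.01703 = 0.3866 / 0.01703 = 22.70 h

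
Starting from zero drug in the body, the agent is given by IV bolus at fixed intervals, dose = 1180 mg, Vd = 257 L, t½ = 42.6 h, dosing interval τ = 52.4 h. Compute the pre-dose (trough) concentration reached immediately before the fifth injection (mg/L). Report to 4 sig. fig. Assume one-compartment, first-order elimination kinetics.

3.299 mg/L

C₀ per dose = Dose / Vd = 1180 / 257 = 4.591 mg/L
k = ln2 / t½ = 0.693147 / 42.6 = 0.01627 h⁻¹
Fraction remaining after one interval: r = e^(−kτ) = e^(−0.01627 × 52.4) = 0.4263
Before dose 5, 4 doses have been given (aged 1τ, 2τ, 3τ, 4τ).
C_trough = C₀ × (r + r² + … + r^4) = C₀ × r(1−r^4)/(1−r)
        = 4.591 × 0.4263 × (1 − 0.03303) / (1 − 0.4263) = 3.299 mg/L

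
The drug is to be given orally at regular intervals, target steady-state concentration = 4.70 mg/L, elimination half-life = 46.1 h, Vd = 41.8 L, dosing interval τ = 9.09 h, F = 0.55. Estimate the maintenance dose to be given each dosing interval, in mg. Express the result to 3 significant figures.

k = ln2 / t½ = 0.693147 / 46.1 = 0.01504 h⁻¹
CL = k × Vd = 0.01504 × 41.8 = 0.6287 L/h
At steady state, F × (Dose/τ) = Css × CL.
Dose = Css × CL × τ / F = 4.70 × 0.6287 × 9.09 / 0.55 = 48.84 mg

48.8 mg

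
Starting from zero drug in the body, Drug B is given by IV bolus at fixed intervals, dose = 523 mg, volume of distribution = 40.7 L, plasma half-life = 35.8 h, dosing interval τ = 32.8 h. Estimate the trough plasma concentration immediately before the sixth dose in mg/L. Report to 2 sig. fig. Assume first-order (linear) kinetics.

C₀ per dose = Dose / Vd = 523 / 40.7 = 12.85 mg/L
k = ln2 / t½ = 0.693147 / 35.8 = 0.01936 h⁻¹
Fraction remaining after one interval: r = e^(−kτ) = e^(−0.01936 × 32.8) = 0.5299
Before dose 6, 5 doses have been given (aged 1τ, 2τ, 3τ, 4τ, 5τ).
C_trough = C₀ × (r + r² + … + r^5) = C₀ × r(1−r^5)/(1−r)
        = 12.85 × 0.5299 × (1 − 0.04178) / (1 − 0.5299) = 13.88 mg/L

14 mg/L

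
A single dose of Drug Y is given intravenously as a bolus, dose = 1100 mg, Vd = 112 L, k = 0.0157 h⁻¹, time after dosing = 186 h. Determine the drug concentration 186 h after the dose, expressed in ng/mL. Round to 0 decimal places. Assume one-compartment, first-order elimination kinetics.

C₀ = Dose / Vd = 1100 / 112 = 9.821 mg/L
C = C₀ · e^(−k·t) = 9.821 × e^(−0.01570 × 186)
  = 9.821 × 0.05392 = 0.5295 mg/L
Convert: 0.5295 mg/L × 1000 = 529.5 ng/mL

530 ng/mL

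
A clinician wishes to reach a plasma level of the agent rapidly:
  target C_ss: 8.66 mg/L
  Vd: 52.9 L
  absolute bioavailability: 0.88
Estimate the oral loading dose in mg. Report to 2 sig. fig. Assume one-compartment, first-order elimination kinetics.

LD = Css × Vd / F = 8.66 × 52.9 / 0.88 = 520.6 mg

520 mg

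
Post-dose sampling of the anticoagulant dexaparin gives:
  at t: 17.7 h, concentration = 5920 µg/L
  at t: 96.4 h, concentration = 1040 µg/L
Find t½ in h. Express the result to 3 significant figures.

k = ln(C₁/C₂) / (t₂ − t₁) = ln(5920/1040) / (96.4 − 17.7)
  = 1.739 / 78.70 = 0.02210 h⁻¹
t½ = ln2 / k = 0.693147 / 0.02210 = 31.36 h

31.4 h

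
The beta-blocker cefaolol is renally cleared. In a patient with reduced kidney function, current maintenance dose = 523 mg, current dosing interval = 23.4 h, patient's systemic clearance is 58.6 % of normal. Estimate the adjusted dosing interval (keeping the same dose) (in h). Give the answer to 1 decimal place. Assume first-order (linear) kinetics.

39.9 h

To keep the same average steady-state level, dosing rate must scale with clearance.
CL ratio = 58.6 / 100 = 0.5860
New interval (same dose) = 23.4 / 0.5860 = 39.93 h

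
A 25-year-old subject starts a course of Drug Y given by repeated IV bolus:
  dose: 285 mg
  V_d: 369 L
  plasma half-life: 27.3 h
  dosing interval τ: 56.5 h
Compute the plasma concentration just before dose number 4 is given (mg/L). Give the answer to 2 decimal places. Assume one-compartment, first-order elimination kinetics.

0.24 mg/L

C₀ per dose = Dose / Vd = 285 / 369 = 0.7724 mg/L
k = ln2 / t½ = 0.693147 / 27.3 = 0.02539 h⁻¹
Fraction remaining after one interval: r = e^(−kτ) = e^(−0.02539 × 56.5) = 0.2382
Before dose 4, 3 doses have been given (aged 1τ, 2τ, 3τ).
C_trough = C₀ × (r + r² + … + r^3) = C₀ × r(1−r^3)/(1−r)
        = 0.7724 × 0.2382 × (1 − 0.01352) / (1 − 0.2382) = 0.2382 mg/L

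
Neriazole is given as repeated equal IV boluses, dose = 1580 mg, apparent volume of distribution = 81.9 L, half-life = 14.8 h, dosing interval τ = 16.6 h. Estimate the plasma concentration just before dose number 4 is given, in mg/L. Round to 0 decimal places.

15 mg/L

C₀ per dose = Dose / Vd = 1580 / 81.9 = 19.29 mg/L
k = ln2 / t½ = 0.693147 / 14.8 = 0.04683 h⁻¹
Fraction remaining after one interval: r = e^(−kτ) = e^(−0.04683 × 16.6) = 0.4596
Before dose 4, 3 doses have been given (aged 1τ, 2τ, 3τ).
C_trough = C₀ × (r + r² + … + r^3) = C₀ × r(1−r^3)/(1−r)
        = 19.29 × 0.4596 × (1 − 0.09708) / (1 − 0.4596) = 14.81 mg/L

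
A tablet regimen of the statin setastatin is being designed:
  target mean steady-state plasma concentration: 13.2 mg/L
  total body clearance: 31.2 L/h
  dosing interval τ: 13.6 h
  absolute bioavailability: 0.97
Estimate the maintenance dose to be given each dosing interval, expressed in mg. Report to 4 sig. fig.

At steady state, F × (Dose/τ) = Css × CL.
Dose = Css × CL × τ / F = 13.2 × 31.20 × 13.6 / 0.97 = 5774 mg

5774 mg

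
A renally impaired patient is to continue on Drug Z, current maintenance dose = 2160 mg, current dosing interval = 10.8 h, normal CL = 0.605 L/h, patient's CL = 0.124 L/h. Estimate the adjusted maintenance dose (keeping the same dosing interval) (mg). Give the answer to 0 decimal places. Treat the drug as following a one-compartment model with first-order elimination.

443 mg

To keep the same average steady-state level, dosing rate must scale with clearance.
CL ratio = 0.124 / 0.605 = 0.2050
New dose (same interval) = 2160 × 0.2050 = 442.8 mg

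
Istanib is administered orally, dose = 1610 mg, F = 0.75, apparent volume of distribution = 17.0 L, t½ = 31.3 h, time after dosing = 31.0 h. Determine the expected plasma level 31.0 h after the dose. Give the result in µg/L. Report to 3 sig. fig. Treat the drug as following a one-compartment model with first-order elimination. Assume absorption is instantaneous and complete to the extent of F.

Amount reaching circulation = F × Dose = 0.75 × 1610 = 1208 mg
C₀ = F·Dose / Vd = 1208 / 17.0 = 71.06 mg/L
k = ln2 / t½ = 0.693147 / 31.3 = 0.02215 h⁻¹
C = C₀ · e^(−k·t) = 71.06 × e^(−0.02215 × 31.0)
  = 71.06 × 0.5033 = 35.76 mg/L
Convert: 35.76 mg/L × 1000 = 35760 µg/L

35800 µg/L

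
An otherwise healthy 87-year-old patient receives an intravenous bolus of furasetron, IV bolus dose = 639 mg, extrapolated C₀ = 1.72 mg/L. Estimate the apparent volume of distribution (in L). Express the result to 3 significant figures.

Vd = Dose / C₀ = 639.0 / 1.72 = 371.5 L

372 L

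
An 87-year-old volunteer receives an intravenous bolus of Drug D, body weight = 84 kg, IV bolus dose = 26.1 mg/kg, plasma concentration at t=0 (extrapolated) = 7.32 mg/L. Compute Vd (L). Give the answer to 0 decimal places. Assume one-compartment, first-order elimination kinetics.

300 L

Dose = 26.1 × 84 = 2192 mg
Vd = Dose / C₀ = 2192 / 7.32 = 299.5 L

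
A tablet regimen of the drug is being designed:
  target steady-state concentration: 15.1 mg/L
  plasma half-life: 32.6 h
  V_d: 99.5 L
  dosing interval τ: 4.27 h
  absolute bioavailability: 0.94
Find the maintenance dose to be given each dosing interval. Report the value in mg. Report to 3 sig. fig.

145 mg

k = ln2 / t½ = 0.693147 / 32.6 = 0.02126 h⁻¹
CL = k × Vd = 0.02126 × 99.5 = 2.115 L/h
At steady state, F × (Dose/τ) = Css × CL.
Dose = Css × CL × τ / F = 15.1 × 2.115 × 4.27 / 0.94 = 145.1 mg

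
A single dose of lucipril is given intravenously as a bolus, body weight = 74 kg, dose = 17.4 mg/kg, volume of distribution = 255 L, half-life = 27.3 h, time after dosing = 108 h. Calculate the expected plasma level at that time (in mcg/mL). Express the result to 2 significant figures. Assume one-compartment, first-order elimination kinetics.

0.33 mcg/mL

Total dose = 17.4 × 74 = 1288 mg
C₀ = Dose / Vd = 1288 / 255 = 5.051 mg/L
k = ln2 / t½ = 0.693147 / 27.3 = 0.02539 h⁻¹
C = C₀ · e^(−k·t) = 5.051 × e^(−0.02539 × 108)
  = 5.051 × 0.06443 = 0.3254 mg/L
(0.3254 mg/L = 0.3254 mcg/mL)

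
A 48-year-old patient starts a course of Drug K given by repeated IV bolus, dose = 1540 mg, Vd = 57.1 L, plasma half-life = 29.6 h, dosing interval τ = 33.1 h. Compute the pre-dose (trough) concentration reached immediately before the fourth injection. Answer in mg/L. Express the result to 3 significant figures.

C₀ per dose = Dose / Vd = 1540 / 57.1 = 26.97 mg/L
k = ln2 / t½ = 0.693147 / 29.6 = 0.02342 h⁻¹
Fraction remaining after one interval: r = e^(−kτ) = e^(−0.02342 × 33.1) = 0.4606
Before dose 4, 3 doses have been given (aged 1τ, 2τ, 3τ).
C_trough = C₀ × (r + r² + … + r^3) = C₀ × r(1−r^3)/(1−r)
        = 26.97 × 0.4606 × (1 − 0.09772) / (1 − 0.4606) = 20.78 mg/L

20.8 mg/L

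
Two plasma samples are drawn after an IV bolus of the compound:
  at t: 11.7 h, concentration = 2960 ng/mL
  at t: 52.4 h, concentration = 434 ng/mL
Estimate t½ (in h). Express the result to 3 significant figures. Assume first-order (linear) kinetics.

k = ln(C₁/C₂) / (t₂ − t₁) = ln(2960/434) / (52.4 − 11.7)
  = 1.920 / 40.70 = 0.04717 h⁻¹
t½ = ln2 / k = 0.693147 / 0.04717 = 14.69 h

14.7 h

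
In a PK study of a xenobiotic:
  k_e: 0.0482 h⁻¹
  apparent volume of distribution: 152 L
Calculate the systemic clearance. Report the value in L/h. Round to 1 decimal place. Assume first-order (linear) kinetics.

CL = k × Vd = 0.0482 × 152 = 7.326 L/h

7.3 L/h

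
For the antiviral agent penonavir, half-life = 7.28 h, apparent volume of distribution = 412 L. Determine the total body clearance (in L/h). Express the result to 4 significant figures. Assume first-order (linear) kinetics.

39.23 L/h

k = ln2 / t½ = 0.693147 / 7.28 = 0.09521 h⁻¹
CL = k × Vd = 0.09521 × 412 = 39.23 L/h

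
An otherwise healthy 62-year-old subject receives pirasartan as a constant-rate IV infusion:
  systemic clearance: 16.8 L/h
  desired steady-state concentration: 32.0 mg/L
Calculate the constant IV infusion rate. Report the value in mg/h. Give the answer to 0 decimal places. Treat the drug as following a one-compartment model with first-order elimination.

At steady state, infusion rate R₀ = Css × CL = 32.0 × 16.80 = 537.6 mg/h

538 mg/h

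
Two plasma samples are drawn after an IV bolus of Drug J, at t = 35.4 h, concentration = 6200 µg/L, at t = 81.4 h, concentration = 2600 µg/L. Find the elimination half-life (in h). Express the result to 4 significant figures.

k = ln(C₁/C₂) / (t₂ − t₁) = ln(6200/2600) / (81.4 − 35.4)
  = 0.8690 / 46.00 = 0.01889 h⁻¹
t½ = ln2 / k = 0.693147 / 0.01889 = 36.69 h

36.69 h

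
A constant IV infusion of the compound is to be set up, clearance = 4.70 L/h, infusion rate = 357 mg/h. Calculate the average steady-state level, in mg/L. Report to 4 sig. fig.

At steady state Css = R₀ / CL = 357 / 4.700 = 75.96 mg/L

75.96 mg/L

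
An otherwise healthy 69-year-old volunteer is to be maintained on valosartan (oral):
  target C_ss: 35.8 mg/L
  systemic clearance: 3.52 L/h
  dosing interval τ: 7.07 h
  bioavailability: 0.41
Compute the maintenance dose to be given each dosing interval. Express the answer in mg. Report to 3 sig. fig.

At steady state, F × (Dose/τ) = Css × CL.
Dose = Css × CL × τ / F = 35.8 × 3.520 × 7.07 / 0.41 = 2173 mg

2170 mg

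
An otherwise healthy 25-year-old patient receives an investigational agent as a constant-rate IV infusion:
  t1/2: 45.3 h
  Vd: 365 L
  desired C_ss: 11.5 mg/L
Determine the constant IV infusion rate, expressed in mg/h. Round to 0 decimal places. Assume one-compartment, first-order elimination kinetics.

k = ln2 / t½ = 0.693147 / 45.3 = 0.01530 h⁻¹
CL = k × Vd = 0.01530 × 365 = 5.585 L/h
At steady state, infusion rate R₀ = Css × CL = 11.5 × 5.585 = 64.23 mg/h

64 mg/h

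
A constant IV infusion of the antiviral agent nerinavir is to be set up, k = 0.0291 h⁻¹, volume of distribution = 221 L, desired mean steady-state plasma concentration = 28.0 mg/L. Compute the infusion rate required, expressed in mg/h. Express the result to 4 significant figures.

CL = k × Vd = 0.02910 × 221 = 6.431 L/h
At steady state, infusion rate R₀ = Css × CL = 28.0 × 6.431 = 180.1 mg/h

180.1 mg/h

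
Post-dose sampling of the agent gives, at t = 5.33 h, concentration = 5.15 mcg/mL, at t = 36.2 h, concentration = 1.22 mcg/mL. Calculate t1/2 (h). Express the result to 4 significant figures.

k = ln(C₁/C₂) / (t₂ − t₁) = ln(5.15/1.22) / (36.2 − 5.33)
  = 1.440 / 30.87 = 0.04665 h⁻¹
t½ = ln2 / k = 0.693147 / 0.04665 = 14.86 h

14.86 h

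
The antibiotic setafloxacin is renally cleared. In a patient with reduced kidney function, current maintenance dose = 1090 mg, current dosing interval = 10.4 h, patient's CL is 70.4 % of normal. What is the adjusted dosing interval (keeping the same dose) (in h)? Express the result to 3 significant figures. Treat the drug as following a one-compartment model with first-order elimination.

14.8 h

To keep the same average steady-state level, dosing rate must scale with clearance.
CL ratio = 70.4 / 100 = 0.7040
New interval (same dose) = 10.4 / 0.7040 = 14.77 h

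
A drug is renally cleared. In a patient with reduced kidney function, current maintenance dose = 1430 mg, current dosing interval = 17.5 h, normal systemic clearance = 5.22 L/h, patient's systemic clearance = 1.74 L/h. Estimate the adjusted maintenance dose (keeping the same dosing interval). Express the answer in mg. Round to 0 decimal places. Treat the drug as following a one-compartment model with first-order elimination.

To keep the same average steady-state level, dosing rate must scale with clearance.
CL ratio = 1.74 / 5.22 = 0.3333
New dose (same interval) = 1430 × 0.3333 = 476.6 mg

477 mg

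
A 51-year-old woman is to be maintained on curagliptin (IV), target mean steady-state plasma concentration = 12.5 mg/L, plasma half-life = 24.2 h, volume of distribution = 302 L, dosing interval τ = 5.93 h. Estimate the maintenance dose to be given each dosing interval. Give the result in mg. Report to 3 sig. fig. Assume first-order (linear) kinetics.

k = ln2 / t½ = 0.693147 / 24.2 = 0.02864 h⁻¹
CL = k × Vd = 0.02864 × 302 = 8.649 L/h
At steady state, Dose/τ = Css × CL.
Dose = Css × CL × τ = 12.5 × 8.649 × 5.93 = 641.1 mg

641 mg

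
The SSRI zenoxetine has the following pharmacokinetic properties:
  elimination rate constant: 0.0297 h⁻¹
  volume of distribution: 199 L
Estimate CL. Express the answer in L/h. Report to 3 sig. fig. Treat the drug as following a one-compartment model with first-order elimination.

5.91 L/h

CL = k × Vd = 0.0297 × 199 = 5.910 L/h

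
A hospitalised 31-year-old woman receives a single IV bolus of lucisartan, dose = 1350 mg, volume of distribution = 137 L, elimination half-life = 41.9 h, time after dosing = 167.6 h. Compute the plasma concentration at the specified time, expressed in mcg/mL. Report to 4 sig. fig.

0.6159 mcg/mL

C₀ = Dose / Vd = 1350 / 137 = 9.854 mg/L
k = ln2 / t½ = 0.693147 / 41.9 = 0.01654 h⁻¹
t / t½ = 167.6 / 41.9 = 4 half-lives
C = C₀ × (1/2)^4 = 9.854 × 0.06250 = 0.6159 mg/L
(0.6159 mg/L = 0.6159 mcg/mL)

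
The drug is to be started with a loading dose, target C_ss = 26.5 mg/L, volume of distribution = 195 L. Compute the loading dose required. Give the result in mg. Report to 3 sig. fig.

5170 mg

LD = Css × Vd = 26.5 × 195 = 5168 mg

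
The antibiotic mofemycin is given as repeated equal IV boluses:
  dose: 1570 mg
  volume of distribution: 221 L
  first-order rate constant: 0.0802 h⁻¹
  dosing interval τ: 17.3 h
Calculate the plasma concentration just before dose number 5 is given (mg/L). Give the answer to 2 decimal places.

C₀ per dose = Dose / Vd = 1570 / 221 = 7.104 mg/L
Fraction remaining after one interval: r = e^(−kτ) = e^(−0.08020 × 17.3) = 0.2497
Before dose 5, 4 doses have been given (aged 1τ, 2τ, 3τ, 4τ).
C_trough = C₀ × (r + r² + … + r^4) = C₀ × r(1−r^4)/(1−r)
        = 7.104 × 0.2497 × (1 − 0.003888) / (1 − 0.2497) = 2.355 mg/L

2.36 mg/L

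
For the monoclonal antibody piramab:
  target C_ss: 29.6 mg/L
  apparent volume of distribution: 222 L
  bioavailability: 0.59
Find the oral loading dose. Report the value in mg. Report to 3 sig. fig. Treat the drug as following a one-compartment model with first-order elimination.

LD = Css × Vd / F = 29.6 × 222 / 0.59 = 11140 mg

11100 mg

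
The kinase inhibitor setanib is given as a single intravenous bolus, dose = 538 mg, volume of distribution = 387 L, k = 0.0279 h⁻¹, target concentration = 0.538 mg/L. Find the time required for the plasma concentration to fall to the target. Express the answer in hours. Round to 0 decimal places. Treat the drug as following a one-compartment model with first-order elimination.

C₀ = Dose / Vd = 538.0 / 387 = 1.390 mg/L
t = ln(C₀ / C) / k = ln(1.390 / 0.538) / 0.02790
  = ln(2.584) / 0.02790 = 0.9493 / 0.02790 = 34.03 h

34 h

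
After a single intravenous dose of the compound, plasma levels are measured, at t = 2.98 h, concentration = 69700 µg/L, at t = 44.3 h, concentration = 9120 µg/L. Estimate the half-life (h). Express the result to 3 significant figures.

k = ln(C₁/C₂) / (t₂ − t₁) = ln(69700/9120) / (44.3 − 2.98)
  = 2.034 / 41.32 = 0.04923 h⁻¹
t½ = ln2 / k = 0.693147 / 0.04923 = 14.08 h

14.1 h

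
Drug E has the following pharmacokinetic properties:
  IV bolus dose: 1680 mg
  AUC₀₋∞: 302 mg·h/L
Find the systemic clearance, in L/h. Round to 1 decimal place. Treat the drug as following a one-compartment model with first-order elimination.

5.6 L/h

CL = Dose / AUC = 1680 / 302 = 5.563 L/h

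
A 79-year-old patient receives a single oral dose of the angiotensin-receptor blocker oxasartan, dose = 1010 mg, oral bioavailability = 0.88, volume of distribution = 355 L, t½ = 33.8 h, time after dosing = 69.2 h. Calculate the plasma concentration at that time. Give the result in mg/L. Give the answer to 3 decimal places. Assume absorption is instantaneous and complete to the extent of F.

0.606 mg/L

Amount reaching circulation = F × Dose = 0.88 × 1010 = 888.8 mg
C₀ = F·Dose / Vd = 888.8 / 355 = 2.504 mg/L
k = ln2 / t½ = 0.693147 / 33.8 = 0.02051 h⁻¹
C = C₀ · e^(−k·t) = 2.504 × e^(−0.02051 × 69.2)
  = 2.504 × 0.2419 = 0.6057 mg/L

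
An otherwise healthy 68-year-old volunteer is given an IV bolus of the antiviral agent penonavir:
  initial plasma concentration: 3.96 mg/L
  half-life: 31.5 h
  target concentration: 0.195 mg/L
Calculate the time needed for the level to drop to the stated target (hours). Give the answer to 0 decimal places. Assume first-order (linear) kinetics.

137 h

k = ln2 / t½ = 0.693147 / 31.5 = 0.02200 h⁻¹
t = ln(C₀ / C) / k = ln(3.960 / 0.195) / 0.02200
  = ln(20.31) / 0.02200 = 3.011 / 0.02200 = 136.9 h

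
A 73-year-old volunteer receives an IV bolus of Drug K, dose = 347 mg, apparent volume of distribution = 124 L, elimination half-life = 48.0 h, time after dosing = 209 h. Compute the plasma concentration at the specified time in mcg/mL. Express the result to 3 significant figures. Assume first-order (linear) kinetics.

C₀ = Dose / Vd = 347.0 / 124 = 2.798 mg/L
k = ln2 / t½ = 0.693147 / 48.0 = 0.01444 h⁻¹
C = C₀ · e^(−k·t) = 2.798 × e^(−0.01444 × 209)
  = 2.798 × 0.04890 = 0.1368 mg/L
(0.1368 mg/L = 0.1368 mcg/mL)

0.137 mcg/mL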